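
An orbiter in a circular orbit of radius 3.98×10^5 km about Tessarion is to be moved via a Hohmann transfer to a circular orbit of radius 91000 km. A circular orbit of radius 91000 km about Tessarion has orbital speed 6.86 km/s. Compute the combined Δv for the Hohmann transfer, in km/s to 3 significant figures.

From the circular-orbit relation v² = μ/r at r = 91000 km: μ = v²r = (6.86)² × 91000 = 4.28242×10^6 km³/s².
Semi-major axis of the transfer orbit: a_t = (3.980×10^5 + 91000)/2 = 2.445×10^5 km.
At r₁ the circular-orbit speed is v₁ = √(μ/r₁) = 3.280 km/s.
Transfer-orbit speed at r₁ (vis-viva): v_a = √[μ(2/r₁ − 1/a_t)] = 2.001 km/s.
First burn Δv₁ = |v_a − v₁| = 1.279 km/s.
Circular speed at r₂: v₂ = √(μ/r₂) = 6.860 km/s.
Transfer-orbit speed at r₂: v_p = √[μ(2/r₂ − 1/a_t)] = 8.752 km/s.
Second burn Δv₂ = |v₂ − v_p| = 1.892 km/s.
Δv = Δv₁ + Δv₂ = 1.279 + 1.892 = 3.171 km/s.

Δv = 3.17 km/s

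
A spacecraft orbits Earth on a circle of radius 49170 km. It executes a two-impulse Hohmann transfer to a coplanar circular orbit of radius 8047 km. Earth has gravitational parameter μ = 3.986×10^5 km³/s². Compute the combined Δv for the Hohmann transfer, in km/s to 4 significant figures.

Δv = 3.526 km/s

Transfer-ellipse semi-major axis a_t = (r₁ + r₂)/2 = (49170 + 8047)/2 = 28608.5 km.
At r₁ the circular-orbit speed is v₁ = √(μ/r₁) = 2.847 km/s.
Transfer-orbit speed at r₁ (vis-viva equation): v_a = √[μ(2/r₁ − 1/a_t)] = 1.510 km/s.
First burn Δv₁ = |v_a − v₁| = 1.337 km/s.
Circular speed at r₂: v₂ = √(μ/r₂) = 7.038 km/s.
Transfer-orbit speed at r₂: v_p = √[μ(2/r₂ − 1/a_t)] = 9.227 km/s.
Second burn Δv₂ = |v₂ − v_p| = 2.189 km/s.
Δv = Δv₁ + Δv₂ = 1.337 + 2.189 = 3.526 km/s.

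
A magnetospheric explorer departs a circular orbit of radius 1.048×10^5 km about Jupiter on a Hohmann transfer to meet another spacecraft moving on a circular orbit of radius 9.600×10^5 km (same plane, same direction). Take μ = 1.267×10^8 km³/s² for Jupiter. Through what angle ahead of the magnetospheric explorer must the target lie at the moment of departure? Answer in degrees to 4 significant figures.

Transfer-ellipse semi-major axis a_t = (r₁ + r₂)/2 = (1.048×10^5 + 9.600×10^5)/2 = 5.324×10^5 km.
The half-period of the transfer ellipse is t = π√(a_t³/μ) = 1.084×10^5 s.
Target angular speed ω₂ = √(μ/r₂³) = 1.197×10^-5 rad/s.
Angle swept by the target during transfer: ω₂·t = 1.2975 rad = 74.34°.
The magnetospheric explorer traverses 180° on the transfer ellipse, so the target must lead by 180° − 74.34° = 105.7°.

φ = 105.7°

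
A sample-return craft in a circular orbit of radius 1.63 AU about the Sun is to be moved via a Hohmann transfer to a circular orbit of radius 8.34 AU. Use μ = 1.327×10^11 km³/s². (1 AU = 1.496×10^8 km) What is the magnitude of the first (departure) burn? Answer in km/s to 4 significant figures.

Δv₁ = 6.846 km/s

In km: r₁ = 1.63 × 1.496×10^8 = 2.43848×10^8 km; r₂ = 8.34 × 1.496×10^8 = 1.247664×10^9 km.
Transfer-ellipse semi-major axis a_t = (r₁ + r₂)/2 = (2.43848×10^8 + 1.247664×10^9)/2 = 7.45756×10^8 km.
Circular speed at r = 2.43848×10^8 km: v_c = √(μ/r) = 23.328 km/s.
Vis-viva on the transfer ellipse at r = 2.43848×10^8 km gives v_t = √[μ(2/r − 1/a_t)] = 30.174 km/s.
Δv₁ = |v_t − v_c| = |30.174 − 23.328| = 6.846 km/s.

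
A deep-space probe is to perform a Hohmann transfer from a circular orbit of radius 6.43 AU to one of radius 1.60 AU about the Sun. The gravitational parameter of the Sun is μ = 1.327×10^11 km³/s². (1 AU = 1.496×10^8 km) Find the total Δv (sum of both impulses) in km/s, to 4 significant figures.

In km: r₁ = 6.43 × 1.496×10^8 = 9.61928×10^8 km; r₂ = 1.60 × 1.496×10^8 = 2.3936×10^8 km.
The Hohmann ellipse has a_t = (r₁ + r₂)/2 = 6.00644×10^8 km.
Circular speed at r₁: v₁ = √(μ/r₁) = √(1.327×10^11/9.61928×10^8) = 11.7453 km/s.
On the transfer ellipse at r₁, v² = μ(2/r − 1/a) gives v_a = √[μ(2/r₁ − 1/a_t)] = 7.41449 km/s.
First burn Δv₁ = |v_a − v₁| = 4.331 km/s.
At r₂, v₂ = √(μ/r₂) = 23.546 km/s.
Transfer-orbit speed at r₂: v_p = √[μ(2/r₂ − 1/a_t)] = 29.797 km/s.
Second burn Δv₂ = |v₂ − v_p| = 6.251 km/s.
Total Δv = Δv₁ + Δv₂ = 10.58 km/s.

Δv = 10.58 km/s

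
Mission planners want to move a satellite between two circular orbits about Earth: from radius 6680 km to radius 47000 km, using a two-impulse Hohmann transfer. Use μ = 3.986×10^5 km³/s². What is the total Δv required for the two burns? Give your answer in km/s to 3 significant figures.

Δv = 3.96 km/s

The Hohmann ellipse has a_t = (r₁ + r₂)/2 = 26840 km.
Circular speed at r₁: v₁ = √(μ/r₁) = √(3.986×10^5/6680) = 7.72468 km/s.
Transfer-orbit speed at r₁ (vis-viva equation): v_p = √[μ(2/r₁ − 1/a_t)] = 10.2221 km/s.
First burn Δv₁ = |v_p − v₁| = 2.4974 km/s.
At r₂, v₂ = √(μ/r₂) = 2.9122 km/s.
Transfer-orbit speed at r₂: v_a = √[μ(2/r₂ − 1/a_t)] = 1.4528 km/s.
Second burn Δv₂ = |v₂ − v_a| = 1.4594 km/s.
Total Δv = Δv₁ + Δv₂ = 3.957 km/s.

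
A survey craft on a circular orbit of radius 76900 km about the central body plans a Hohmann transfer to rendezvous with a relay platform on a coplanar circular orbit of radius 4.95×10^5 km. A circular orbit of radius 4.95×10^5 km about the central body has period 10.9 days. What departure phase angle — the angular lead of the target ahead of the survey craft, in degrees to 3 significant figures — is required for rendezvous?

From Kepler's third law T² = 4π²r³/μ at r = 4.95×10^5 km, T = 10.9 days = 10.9 × 86400 s = 9.4176×10^5 s: μ = 4π²r³/T² = 5.39877×10^6 km³/s².
Transfer-ellipse semi-major axis a_t = (r₁ + r₂)/2 = (76900 + 4.950×10^5)/2 = 2.8595×10^5 km.
The half-period of the transfer ellipse is t = π√(a_t³/μ) = 2.0675×10^5 s.
The target's mean motion on its circular orbit is ω₂ = √(μ/r₂³) = 6.6717×10^-6 rad/s.
Angle swept by the target during transfer: ω₂·t = 1.3794 rad = 79.03°.
The survey craft traverses 180° on the transfer ellipse, so the target must lead by 180° − 79.03° = 101°.

φ = 101°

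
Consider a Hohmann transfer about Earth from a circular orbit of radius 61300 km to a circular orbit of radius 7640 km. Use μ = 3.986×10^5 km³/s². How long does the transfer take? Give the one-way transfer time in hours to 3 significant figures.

The Hohmann ellipse has a_t = (r₁ + r₂)/2 = 34470 km.
Transfer time t = π√(a_t³/μ) = π√((34470)³ / 3.986×10^5) = 31850 s.
Converting: 31850 s ÷ 3600 s/hour = 8.85 hours.

t = 8.85 hours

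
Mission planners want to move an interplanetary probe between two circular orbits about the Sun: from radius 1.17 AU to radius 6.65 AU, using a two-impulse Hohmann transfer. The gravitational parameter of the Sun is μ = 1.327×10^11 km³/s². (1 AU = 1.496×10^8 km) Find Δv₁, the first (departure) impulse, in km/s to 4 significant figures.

Δv₁ = 8.374 km/s

In km: r₁ = 1.17 × 1.496×10^8 = 1.75032×10^8 km; r₂ = 6.65 × 1.496×10^8 = 9.9484×10^8 km.
The Hohmann ellipse has a_t = (r₁ + r₂)/2 = 5.84936×10^8 km.
Circular speed at r = 1.75032×10^8 km: v_c = √(μ/r) = 27.5345 km/s.
Transfer-orbit speed at the same r (vis-viva, a = a_t): v_t = √[μ(2/r − 1/a_t)] = 35.9087 km/s.
Δv₁ = |v_t − v_c| = |35.9087 − 27.5345| = 8.374 km/s.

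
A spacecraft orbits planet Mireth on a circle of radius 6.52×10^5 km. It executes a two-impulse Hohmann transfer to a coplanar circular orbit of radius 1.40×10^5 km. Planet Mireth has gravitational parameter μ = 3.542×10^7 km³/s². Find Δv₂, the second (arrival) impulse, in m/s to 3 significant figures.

Δv₂ = 4500 m/s

Transfer-ellipse semi-major axis a_t = (r₁ + r₂)/2 = (6.520×10^5 + 1.400×10^5)/2 = 3.960×10^5 km.
On the circular orbit at r = 1.400×10^5 km, v_c = √(μ/r) = 15.906 km/s.
Vis-viva on the transfer ellipse at r = 1.400×10^5 km gives v_t = √[μ(2/r − 1/a_t)] = 20.410 km/s.
Δv₂ = |v_t − v_c| = |20.410 − 15.906| = 4.504 km/s.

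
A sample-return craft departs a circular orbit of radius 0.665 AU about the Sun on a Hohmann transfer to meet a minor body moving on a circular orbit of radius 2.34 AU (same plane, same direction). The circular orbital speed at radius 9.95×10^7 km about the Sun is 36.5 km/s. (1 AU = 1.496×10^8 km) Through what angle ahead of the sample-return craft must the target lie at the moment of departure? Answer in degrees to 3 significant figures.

φ = 87.4°

From the circular-orbit relation v² = μ/r at r = 9.95×10^7 km: μ = v²r = (36.5)² × 9.95×10^7 = 1.32559×10^11 km³/s².
In km: r₁ = 0.665 × 1.496×10^8 = 9.9484×10^7 km; r₂ = 2.34 × 1.496×10^8 = 3.50064×10^8 km.
Transfer-ellipse semi-major axis a_t = (r₁ + r₂)/2 = (9.9484×10^7 + 3.50064×10^8)/2 = 2.24774×10^8 km.
Transfer time t = π√(a_t³/μ) = 2.9078×10^7 s.
Target angular speed ω₂ = √(μ/r₂³) = 5.5588×10^-8 rad/s.
Angle swept by the target during transfer: ω₂·t = 1.6164 rad = 92.61°.
The sample-return craft traverses 180° on the transfer ellipse, so the target must lead by 180° − 92.61° = 87.4°.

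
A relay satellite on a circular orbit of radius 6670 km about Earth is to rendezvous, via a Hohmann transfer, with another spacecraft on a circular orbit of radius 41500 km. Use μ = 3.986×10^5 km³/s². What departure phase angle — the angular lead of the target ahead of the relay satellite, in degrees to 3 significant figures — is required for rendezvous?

φ = 100°

Semi-major axis of the transfer orbit: a_t = (6670 + 41500)/2 = 24085 km.
Transfer time t = π√(a_t³/μ) = 18600 s.
The target's mean motion on its circular orbit is ω₂ = √(μ/r₂³) = 7.468×10^-5 rad/s.
Angle swept by the target during transfer: ω₂·t = 1.389 rad = 79.58°.
Arrival is 180° from departure on the ellipse, so φ = 180° − 79.58° = 100°.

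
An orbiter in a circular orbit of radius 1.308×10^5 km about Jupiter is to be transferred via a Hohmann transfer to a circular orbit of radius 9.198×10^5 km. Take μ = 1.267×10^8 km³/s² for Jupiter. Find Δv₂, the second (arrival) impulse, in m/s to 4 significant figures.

Semi-major axis of the transfer orbit: a_t = (1.308×10^5 + 9.198×10^5)/2 = 5.253×10^5 km.
Circular speed at r = 9.198×10^5 km: v_c = √(μ/r) = 11.7366 km/s.
Vis-viva on the transfer ellipse at r = 9.198×10^5 km gives v_t = √[μ(2/r − 1/a_t)] = 5.85655 km/s.
Δv₂ = |v_t − v_c| = |5.85655 − 11.7366| = 5.880 km/s.

Δv₂ = 5880 m/s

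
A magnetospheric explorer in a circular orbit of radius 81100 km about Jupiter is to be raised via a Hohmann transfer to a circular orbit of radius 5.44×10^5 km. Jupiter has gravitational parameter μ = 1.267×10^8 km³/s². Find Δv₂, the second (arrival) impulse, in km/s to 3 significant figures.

Semi-major axis of the transfer orbit: a_t = (81100 + 5.440×10^5)/2 = 3.1255×10^5 km.
On the circular orbit at r = 5.440×10^5 km, v_c = √(μ/r) = 15.261 km/s.
Vis-viva on the transfer ellipse at r = 5.440×10^5 km gives v_t = √[μ(2/r − 1/a_t)] = 7.7739 km/s.
Δv₂ = |v_t − v_c| = |7.7739 − 15.261| = 7.487 km/s.

Δv₂ = 7.49 km/s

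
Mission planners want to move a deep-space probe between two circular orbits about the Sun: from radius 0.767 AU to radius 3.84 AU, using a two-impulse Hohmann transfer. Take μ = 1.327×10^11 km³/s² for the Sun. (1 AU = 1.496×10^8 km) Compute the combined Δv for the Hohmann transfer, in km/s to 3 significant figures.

In km: r₁ = 0.767 × 1.496×10^8 = 1.147432×10^8 km; r₂ = 3.84 × 1.496×10^8 = 5.74464×10^8 km.
Transfer-ellipse semi-major axis a_t = (r₁ + r₂)/2 = (1.147432×10^8 + 5.74464×10^8)/2 = 3.446036×10^8 km.
At r₁ the circular-orbit speed is v₁ = √(μ/r₁) = 34.007 km/s.
On the transfer ellipse at r₁, vis-viva gives v_p = √[μ(2/r₁ − 1/a_t)] = 43.908 km/s.
First burn Δv₁ = |v_p − v₁| = 9.901 km/s.
At r₂, v₂ = √(μ/r₂) = 15.1986 km/s.
Transfer-orbit speed at r₂: v_a = √[μ(2/r₂ − 1/a_t)] = 8.77016 km/s.
Second burn Δv₂ = |v₂ − v_a| = 6.428 km/s.
Δv = Δv₁ + Δv₂ = 9.901 + 6.428 = 16.33 km/s.

Δv = 16.3 km/s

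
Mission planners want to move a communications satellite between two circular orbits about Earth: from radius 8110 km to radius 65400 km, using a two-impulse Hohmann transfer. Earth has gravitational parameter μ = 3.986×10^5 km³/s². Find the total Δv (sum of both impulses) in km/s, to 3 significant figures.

Δv = 3.65 km/s

The Hohmann ellipse has a_t = (r₁ + r₂)/2 = 36755 km.
At r₁ the circular-orbit speed is v₁ = √(μ/r₁) = 7.011 km/s.
Transfer-orbit speed at r₁ (v² = μ(2/r − 1/a)): v_p = √[μ(2/r₁ − 1/a_t)] = 9.352 km/s.
First burn Δv₁ = |v_p − v₁| = 2.341 km/s.
Circular speed at r₂: v₂ = √(μ/r₂) = 2.469 km/s.
Transfer-orbit speed at r₂: v_a = √[μ(2/r₂ − 1/a_t)] = 1.160 km/s.
Second burn Δv₂ = |v₂ − v_a| = 1.309 km/s.
Total Δv = Δv₁ + Δv₂ = 3.650 km/s.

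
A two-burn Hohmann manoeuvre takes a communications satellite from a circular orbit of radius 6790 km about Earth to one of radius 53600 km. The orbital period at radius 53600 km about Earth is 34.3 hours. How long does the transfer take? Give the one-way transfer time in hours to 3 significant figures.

t = 7.25 hours

From Kepler's third law T² = 4π²r³/μ at r = 53600 km, T = 34.3 hours = 34.3 × 3600 s = 1.2348×10^5 s: μ = 4π²r³/T² = 3.98713×10^5 km³/s².
Transfer-ellipse semi-major axis a_t = (r₁ + r₂)/2 = (6790 + 53600)/2 = 30195 km.
By Kepler's third law the transfer-orbit period is T = 2π√(a_t³/μ), so t = T/2 = 26100 s.
Converting: 26100 s ÷ 3600 s/hour = 7.25 hours.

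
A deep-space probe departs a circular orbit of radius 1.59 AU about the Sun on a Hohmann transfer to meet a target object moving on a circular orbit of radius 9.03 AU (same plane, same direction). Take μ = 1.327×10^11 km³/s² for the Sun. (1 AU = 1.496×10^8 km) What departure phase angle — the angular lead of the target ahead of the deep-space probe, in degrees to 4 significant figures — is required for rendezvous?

φ = 98.83°

In km: r₁ = 1.59 × 1.496×10^8 = 2.37864×10^8 km; r₂ = 9.03 × 1.496×10^8 = 1.350888×10^9 km.
Semi-major axis of the transfer orbit: a_t = (2.37864×10^8 + 1.350888×10^9)/2 = 7.94376×10^8 km.
The half-period of the transfer ellipse is t = π√(a_t³/μ) = 1.93087×10^8 s.
Target angular speed ω₂ = √(μ/r₂³) = 7.33680×10^-9 rad/s.
Angle swept by the target during transfer: ω₂·t = 1.4166 rad = 81.17°.
The deep-space probe traverses 180° on the transfer ellipse, so the target must lead by 180° − 81.17° = 98.83°.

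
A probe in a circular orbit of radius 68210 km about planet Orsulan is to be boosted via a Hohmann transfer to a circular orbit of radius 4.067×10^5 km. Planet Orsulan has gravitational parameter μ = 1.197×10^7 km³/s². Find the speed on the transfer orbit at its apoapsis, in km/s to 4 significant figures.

v = 2.908 km/s

Semi-major axis of the transfer orbit: a_t = (68210 + 4.067×10^5)/2 = 2.37455×10^5 km.
At apoapsis, r = 4.067×10^5 km.
Applying v² = μ(2/r − 1/a_t): v = 2.908 km/s.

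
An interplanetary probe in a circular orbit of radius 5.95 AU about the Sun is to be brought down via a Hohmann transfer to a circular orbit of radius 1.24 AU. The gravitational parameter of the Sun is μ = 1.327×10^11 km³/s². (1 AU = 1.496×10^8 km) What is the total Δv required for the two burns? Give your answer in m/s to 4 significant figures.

In km: r₁ = 5.95 × 1.496×10^8 = 8.9012×10^8 km; r₂ = 1.24 × 1.496×10^8 = 1.85504×10^8 km.
Semi-major axis of the transfer orbit: a_t = (8.9012×10^8 + 1.85504×10^8)/2 = 5.37812×10^8 km.
At r₁ the circular-orbit speed is v₁ = √(μ/r₁) = 12.21 km/s.
Transfer-orbit speed at r₁ (v² = μ(2/r − 1/a)): v_a = √[μ(2/r₁ − 1/a_t)] = 7.171 km/s.
First burn Δv₁ = |v_a − v₁| = 5.039 km/s.
At r₂, v₂ = √(μ/r₂) = 26.746 km/s.
Transfer-orbit speed at r₂: v_p = √[μ(2/r₂ − 1/a_t)] = 34.409 km/s.
Second burn Δv₂ = |v₂ − v_p| = 7.663 km/s.
Δv = Δv₁ + Δv₂ = 5.039 + 7.663 = 12.70 km/s.

Δv = 12700 m/s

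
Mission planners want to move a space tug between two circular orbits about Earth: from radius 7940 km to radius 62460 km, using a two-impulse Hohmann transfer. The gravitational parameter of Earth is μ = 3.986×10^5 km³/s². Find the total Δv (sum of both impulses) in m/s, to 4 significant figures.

Δv = 3679 m/s

The Hohmann ellipse has a_t = (r₁ + r₂)/2 = 35200 km.
At r₁ the circular-orbit speed is v₁ = √(μ/r₁) = 7.085 km/s.
On the transfer ellipse at r₁, v² = μ(2/r − 1/a) gives v_p = √[μ(2/r₁ − 1/a_t)] = 9.438 km/s.
First burn Δv₁ = |v_p − v₁| = 2.353 km/s.
Circular speed at r₂: v₂ = √(μ/r₂) = 2.526 km/s.
Transfer-orbit speed at r₂: v_a = √[μ(2/r₂ − 1/a_t)] = 1.200 km/s.
Second burn Δv₂ = |v₂ − v_a| = 1.326 km/s.
Total Δv = Δv₁ + Δv₂ = 3.679 km/s.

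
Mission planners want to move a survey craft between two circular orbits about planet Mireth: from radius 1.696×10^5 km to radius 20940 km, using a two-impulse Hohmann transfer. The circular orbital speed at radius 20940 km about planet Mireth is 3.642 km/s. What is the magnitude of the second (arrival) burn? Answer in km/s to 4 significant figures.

From the circular-orbit relation v² = μ/r at r = 20940 km: μ = v²r = (3.642)² × 20940 = 2.77752×10^5 km³/s².
Semi-major axis of the transfer orbit: a_t = (1.696×10^5 + 20940)/2 = 95270 km.
On the circular orbit at r = 20940 km, v_c = √(μ/r) = 3.642 km/s.
Transfer-orbit speed at the same r (vis-viva, a = a_t): v_t = √[μ(2/r − 1/a_t)] = 4.859 km/s.
Δv₂ = |v_t − v_c| = |4.859 − 3.642| = 1.217 km/s.

Δv₂ = 1.217 km/s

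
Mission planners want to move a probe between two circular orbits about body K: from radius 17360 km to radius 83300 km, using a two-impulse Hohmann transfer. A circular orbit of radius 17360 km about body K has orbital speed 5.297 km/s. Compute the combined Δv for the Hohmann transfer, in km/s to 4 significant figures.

Δv = 2.516 km/s

From the circular-orbit relation v² = μ/r at r = 17360 km: μ = v²r = (5.297)² × 17360 = 4.87091×10^5 km³/s².
Transfer-ellipse semi-major axis a_t = (r₁ + r₂)/2 = (17360 + 83300)/2 = 50330 km.
At r₁ the circular-orbit speed is v₁ = √(μ/r₁) = 5.297 km/s.
On the transfer ellipse at r₁, v² = μ(2/r − 1/a) gives v_p = √[μ(2/r₁ − 1/a_t)] = 6.815 km/s.
First burn Δv₁ = |v_p − v₁| = 1.518 km/s.
At r₂, v₂ = √(μ/r₂) = 2.418 km/s.
Transfer-orbit speed at r₂: v_a = √[μ(2/r₂ − 1/a_t)] = 1.420 km/s.
Second burn Δv₂ = |v₂ − v_a| = 0.9980 km/s.
Δv = Δv₁ + Δv₂ = 1.518 + 0.9980 = 2.516 km/s.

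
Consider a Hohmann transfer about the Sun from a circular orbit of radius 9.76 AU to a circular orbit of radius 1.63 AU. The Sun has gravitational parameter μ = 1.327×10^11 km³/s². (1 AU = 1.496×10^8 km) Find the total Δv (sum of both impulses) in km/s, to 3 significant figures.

Δv = 11.6 km/s

In km: r₁ = 9.76 × 1.496×10^8 = 1.460096×10^9 km; r₂ = 1.63 × 1.496×10^8 = 2.43848×10^8 km.
The Hohmann ellipse has a_t = (r₁ + r₂)/2 = 8.51972×10^8 km.
Circular speed at r₁: v₁ = √(μ/r₁) = √(1.327×10^11/1.460096×10^9) = 9.533 km/s.
Transfer-orbit speed at r₁ (vis-viva equation): v_a = √[μ(2/r₁ − 1/a_t)] = 5.100 km/s.
First burn Δv₁ = |v_a − v₁| = 4.433 km/s.
Circular speed at r₂: v₂ = √(μ/r₂) = 23.328 km/s.
Transfer-orbit speed at r₂: v_p = √[μ(2/r₂ − 1/a_t)] = 30.539 km/s.
Second burn Δv₂ = |v₂ − v_p| = 7.211 km/s.
Δv = Δv₁ + Δv₂ = 4.433 + 7.211 = 11.64 km/s.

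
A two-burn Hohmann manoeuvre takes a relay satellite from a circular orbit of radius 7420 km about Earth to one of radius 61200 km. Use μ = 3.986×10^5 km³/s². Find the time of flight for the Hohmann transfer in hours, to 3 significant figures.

The Hohmann ellipse has a_t = (r₁ + r₂)/2 = 34310 km.
Half the transfer-orbit period gives t = π√(a_t³/μ) = 31620 s.
Converting: 31620 s ÷ 3600 s/hour = 8.78 hours.

t = 8.78 hours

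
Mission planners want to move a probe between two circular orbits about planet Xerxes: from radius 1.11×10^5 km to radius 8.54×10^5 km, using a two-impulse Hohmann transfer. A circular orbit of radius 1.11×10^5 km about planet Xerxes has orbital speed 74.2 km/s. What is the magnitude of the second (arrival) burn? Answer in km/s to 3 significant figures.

From the circular-orbit relation v² = μ/r at r = 1.11×10^5 km: μ = v²r = (74.2)² × 1.11×10^5 = 6.11126×10^8 km³/s².
Transfer-ellipse semi-major axis a_t = (r₁ + r₂)/2 = (1.110×10^5 + 8.540×10^5)/2 = 4.825×10^5 km.
On the circular orbit at r = 8.540×10^5 km, v_c = √(μ/r) = 26.75 km/s.
Vis-viva on the transfer ellipse at r = 8.540×10^5 km gives v_t = √[μ(2/r − 1/a_t)] = 12.83 km/s.
Δv₂ = |v_t − v_c| = |12.83 − 26.75| = 13.92 km/s.

Δv₂ = 13.9 km/s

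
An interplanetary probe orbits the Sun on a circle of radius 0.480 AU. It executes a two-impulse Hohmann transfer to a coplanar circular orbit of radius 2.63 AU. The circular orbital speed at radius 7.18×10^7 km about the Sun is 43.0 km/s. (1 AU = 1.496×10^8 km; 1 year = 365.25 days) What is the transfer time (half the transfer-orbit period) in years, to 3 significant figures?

From the circular-orbit relation v² = μ/r at r = 7.18×10^7 km: μ = v²r = (43.0)² × 7.18×10^7 = 1.32758×10^11 km³/s².
In km: r₁ = 0.480 × 1.496×10^8 = 7.1808×10^7 km; r₂ = 2.63 × 1.496×10^8 = 3.93448×10^8 km.
Transfer-ellipse semi-major axis a_t = (r₁ + r₂)/2 = (7.1808×10^7 + 3.93448×10^8)/2 = 2.32628×10^8 km.
Transfer time t = π√(a_t³/μ) = π√((2.32628×10^8)³ / 1.32758×10^11) = 3.059×10^7 s.
Converting: 3.059×10^7 s ÷ 3.15576×10^7 s/year (365.25 × 86400) = 0.969 years.

t = 0.969 years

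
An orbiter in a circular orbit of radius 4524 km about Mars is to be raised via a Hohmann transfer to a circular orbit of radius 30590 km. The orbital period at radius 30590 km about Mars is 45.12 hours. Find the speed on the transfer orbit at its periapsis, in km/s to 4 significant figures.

v = 4.061 km/s

From Kepler's third law T² = 4π²r³/μ at r = 30590 km, T = 45.12 hours = 45.12 × 3600 s = 1.62432×10^5 s: μ = 4π²r³/T² = 42830.7 km³/s².
Transfer-ellipse semi-major axis a_t = (r₁ + r₂)/2 = (4524 + 30590)/2 = 17557 km.
At periapsis, r = 4524 km.
Vis-viva: v = √[μ(2/r − 1/a_t)] = √[42830.7 × (2/4524 − 1/17557)] = 4.061 km/s.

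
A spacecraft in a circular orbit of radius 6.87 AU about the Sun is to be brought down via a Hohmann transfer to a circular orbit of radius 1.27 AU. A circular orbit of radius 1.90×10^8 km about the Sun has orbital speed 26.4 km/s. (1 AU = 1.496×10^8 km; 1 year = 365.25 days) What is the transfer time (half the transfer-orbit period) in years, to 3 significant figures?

From the circular-orbit relation v² = μ/r at r = 1.90×10^8 km: μ = v²r = (26.4)² × 1.90×10^8 = 1.32422×10^11 km³/s².
In km: r₁ = 6.87 × 1.496×10^8 = 1.027752×10^9 km; r₂ = 1.27 × 1.496×10^8 = 1.89992×10^8 km.
Transfer-ellipse semi-major axis a_t = (r₁ + r₂)/2 = (1.027752×10^9 + 1.89992×10^8)/2 = 6.08872×10^8 km.
Half the transfer-orbit period gives t = π√(a_t³/μ) = 1.297×10^8 s.
Converting: 1.297×10^8 s ÷ 3.15576×10^7 s/year (365.25 × 86400) = 4.11 years.

t = 4.11 years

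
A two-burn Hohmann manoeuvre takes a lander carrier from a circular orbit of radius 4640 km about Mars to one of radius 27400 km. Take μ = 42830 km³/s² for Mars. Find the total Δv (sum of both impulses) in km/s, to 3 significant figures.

The Hohmann ellipse has a_t = (r₁ + r₂)/2 = 16020 km.
At r₁ the circular-orbit speed is v₁ = √(μ/r₁) = 3.0382 km/s.
Transfer-orbit speed at r₁ (vis-viva equation): v_p = √[μ(2/r₁ − 1/a_t)] = 3.9734 km/s.
First burn Δv₁ = |v_p − v₁| = 0.9352 km/s.
At r₂, v₂ = √(μ/r₂) = 1.2503 km/s.
Transfer-orbit speed at r₂: v_a = √[μ(2/r₂ − 1/a_t)] = 0.67286 km/s.
Second burn Δv₂ = |v₂ − v_a| = 0.5774 km/s.
Δv = Δv₁ + Δv₂ = 0.9352 + 0.5774 = 1.513 km/s.

Δv = 1.51 km/s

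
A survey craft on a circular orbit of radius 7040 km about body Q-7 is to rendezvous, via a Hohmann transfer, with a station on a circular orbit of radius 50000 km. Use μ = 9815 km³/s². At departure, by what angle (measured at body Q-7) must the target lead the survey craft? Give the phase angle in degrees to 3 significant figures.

φ = 102°

Semi-major axis of the transfer orbit: a_t = (7040 + 50000)/2 = 28520 km.
The half-period of the transfer ellipse is t = π√(a_t³/μ) = 1.5273×10^5 s.
Target angular speed ω₂ = √(μ/r₂³) = 8.8612×10^-6 rad/s.
Angle swept by the target during transfer: ω₂·t = 1.3534 rad = 77.54°.
Arrival is 180° from departure on the ellipse, so φ = 180° − 77.54° = 102°.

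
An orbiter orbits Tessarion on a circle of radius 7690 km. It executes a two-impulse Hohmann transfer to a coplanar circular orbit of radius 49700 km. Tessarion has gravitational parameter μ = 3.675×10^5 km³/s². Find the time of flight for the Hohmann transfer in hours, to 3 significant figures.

t = 7.00 hours

The Hohmann ellipse has a_t = (r₁ + r₂)/2 = 28695 km.
Half the transfer-orbit period gives t = π√(a_t³/μ) = 25190 s.
Converting: 25190 s ÷ 3600 s/hour = 7.00 hours.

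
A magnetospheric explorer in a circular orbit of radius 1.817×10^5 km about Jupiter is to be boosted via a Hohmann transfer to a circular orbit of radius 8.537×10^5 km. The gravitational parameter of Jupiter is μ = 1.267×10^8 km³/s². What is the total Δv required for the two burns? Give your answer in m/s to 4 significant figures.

Transfer-ellipse semi-major axis a_t = (r₁ + r₂)/2 = (1.817×10^5 + 8.537×10^5)/2 = 5.177×10^5 km.
At r₁ the circular-orbit speed is v₁ = √(μ/r₁) = 26.407 km/s.
On the transfer ellipse at r₁, vis-viva equation gives v_p = √[μ(2/r₁ − 1/a_t)] = 33.910 km/s.
First burn Δv₁ = |v_p − v₁| = 7.503 km/s.
At r₂, v₂ = √(μ/r₂) = 12.182 km/s.
Transfer-orbit speed at r₂: v_a = √[μ(2/r₂ − 1/a_t)] = 7.2173 km/s.
Second burn Δv₂ = |v₂ − v_a| = 4.965 km/s.
Δv = Δv₁ + Δv₂ = 7.503 + 4.965 = 12.47 km/s.

Δv = 12470 m/s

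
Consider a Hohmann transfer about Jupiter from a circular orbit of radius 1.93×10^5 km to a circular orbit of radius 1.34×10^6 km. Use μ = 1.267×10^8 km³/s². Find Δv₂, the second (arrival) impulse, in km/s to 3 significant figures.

Δv₂ = 4.84 km/s

The Hohmann ellipse has a_t = (r₁ + r₂)/2 = 7.665×10^5 km.
On the circular orbit at r = 1.340×10^6 km, v_c = √(μ/r) = 9.72380 km/s.
Transfer-orbit speed at the same r (vis-viva, a = a_t): v_t = √[μ(2/r − 1/a_t)] = 4.87931 km/s.
Δv₂ = |v_t − v_c| = |4.87931 − 9.72380| = 4.844 km/s.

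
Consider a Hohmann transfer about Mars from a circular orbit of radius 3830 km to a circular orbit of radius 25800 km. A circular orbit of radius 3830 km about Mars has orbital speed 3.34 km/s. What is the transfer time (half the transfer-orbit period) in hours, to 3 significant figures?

t = 7.61 hours

From the circular-orbit relation v² = μ/r at r = 3830 km: μ = v²r = (3.34)² × 3830 = 42725.9 km³/s².
The Hohmann ellipse has a_t = (r₁ + r₂)/2 = 14815 km.
By Kepler's third law the transfer-orbit period is T = 2π√(a_t³/μ), so t = T/2 = 27410 s.
Converting: 27410 s ÷ 3600 s/hour = 7.61 hours.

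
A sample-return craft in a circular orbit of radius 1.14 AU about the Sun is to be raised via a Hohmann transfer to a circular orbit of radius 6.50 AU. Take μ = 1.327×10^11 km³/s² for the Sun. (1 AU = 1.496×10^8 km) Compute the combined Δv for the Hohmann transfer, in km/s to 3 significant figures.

In km: r₁ = 1.14 × 1.496×10^8 = 1.70544×10^8 km; r₂ = 6.50 × 1.496×10^8 = 9.724×10^8 km.
The Hohmann ellipse has a_t = (r₁ + r₂)/2 = 5.71472×10^8 km.
At r₁ the circular-orbit speed is v₁ = √(μ/r₁) = 27.8944 km/s.
On the transfer ellipse at r₁, vis-viva gives v_p = √[μ(2/r₁ − 1/a_t)] = 36.3867 km/s.
First burn Δv₁ = |v_p − v₁| = 8.492 km/s.
At r₂, v₂ = √(μ/r₂) = 11.682 km/s.
Transfer-orbit speed at r₂: v_a = √[μ(2/r₂ − 1/a_t)] = 6.3817 km/s.
Second burn Δv₂ = |v₂ − v_a| = 5.300 km/s.
Total Δv = Δv₁ + Δv₂ = 13.79 km/s.

Δv = 13.8 km/s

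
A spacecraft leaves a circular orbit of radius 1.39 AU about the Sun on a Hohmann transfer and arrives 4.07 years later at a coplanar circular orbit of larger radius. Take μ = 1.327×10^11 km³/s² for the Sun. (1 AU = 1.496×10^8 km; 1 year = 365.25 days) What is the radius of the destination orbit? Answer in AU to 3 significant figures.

r₂ = 6.70 AU

In km: r₁ = 1.39 × 1.496×10^8 = 2.07944×10^8 km.
Transfer time t = 4.07 years × 365.25 × 86400 s = 1.28439432×10^8 s, and t = π√(a_t³/μ).
So a_t = (μ t²/π²)^(1/3) = (1.327×10^11 × (1.28439432×10^8)² / π²)^(1/3) = 6.0533×10^8 km.
Since a_t = (r₁ + r₂)/2, r₂ = 2a_t − r₁ = 2×6.0533×10^8 − 2.07944×10^8 = 1.002716×10^9 km.
In AU: r₂ = 1.002716×10^9 / 1.496×10^8 = 6.70 AU.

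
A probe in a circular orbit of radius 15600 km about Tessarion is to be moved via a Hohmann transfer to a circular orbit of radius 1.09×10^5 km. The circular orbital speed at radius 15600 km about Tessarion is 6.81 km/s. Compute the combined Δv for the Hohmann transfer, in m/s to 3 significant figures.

From the circular-orbit relation v² = μ/r at r = 15600 km: μ = v²r = (6.81)² × 15600 = 7.23467×10^5 km³/s².
Transfer-ellipse semi-major axis a_t = (r₁ + r₂)/2 = (15600 + 1.090×10^5)/2 = 62300 km.
Circular speed at r₁: v₁ = √(μ/r₁) = √(7.23467×10^5/15600) = 6.810 km/s.
On the transfer ellipse at r₁, vis-viva gives v_p = √[μ(2/r₁ − 1/a_t)] = 9.008 km/s.
First burn Δv₁ = |v_p − v₁| = 2.198 km/s.
Circular speed at r₂: v₂ = √(μ/r₂) = 2.576 km/s.
Transfer-orbit speed at r₂: v_a = √[μ(2/r₂ − 1/a_t)] = 1.289 km/s.
Second burn Δv₂ = |v₂ − v_a| = 1.287 km/s.
Δv = Δv₁ + Δv₂ = 2.198 + 1.287 = 3.485 km/s.

Δv = 3480 m/s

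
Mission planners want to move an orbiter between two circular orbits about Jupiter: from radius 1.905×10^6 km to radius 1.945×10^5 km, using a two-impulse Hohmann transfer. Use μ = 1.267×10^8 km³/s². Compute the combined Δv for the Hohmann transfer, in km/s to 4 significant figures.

The Hohmann ellipse has a_t = (r₁ + r₂)/2 = 1.04975×10^6 km.
Circular speed at r₁: v₁ = √(μ/r₁) = √(1.267×10^8/1.905×10^6) = 8.155 km/s.
Transfer-orbit speed at r₁ (vis-viva equation): v_a = √[μ(2/r₁ − 1/a_t)] = 3.510 km/s.
First burn Δv₁ = |v_a − v₁| = 4.645 km/s.
At r₂, v₂ = √(μ/r₂) = 25.523 km/s.
Transfer-orbit speed at r₂: v_p = √[μ(2/r₂ − 1/a_t)] = 34.382 km/s.
Second burn Δv₂ = |v₂ − v_p| = 8.859 km/s.
Total Δv = Δv₁ + Δv₂ = 13.50 km/s.

Δv = 13.50 km/s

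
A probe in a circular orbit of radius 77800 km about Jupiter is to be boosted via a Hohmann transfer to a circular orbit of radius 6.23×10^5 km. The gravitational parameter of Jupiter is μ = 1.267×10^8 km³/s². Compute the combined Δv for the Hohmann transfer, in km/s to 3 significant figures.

Transfer-ellipse semi-major axis a_t = (r₁ + r₂)/2 = (77800 + 6.230×10^5)/2 = 3.504×10^5 km.
At r₁ the circular-orbit speed is v₁ = √(μ/r₁) = 40.355 km/s.
Transfer-orbit speed at r₁ (vis-viva): v_p = √[μ(2/r₁ − 1/a_t)] = 53.810 km/s.
First burn Δv₁ = |v_p − v₁| = 13.455 km/s.
At r₂, v₂ = √(μ/r₂) = 14.2608 km/s.
Transfer-orbit speed at r₂: v_a = √[μ(2/r₂ − 1/a_t)] = 6.71973 km/s.
Second burn Δv₂ = |v₂ − v_a| = 7.5411 km/s.
Total Δv = Δv₁ + Δv₂ = 21.00 km/s.

Δv = 21.0 km/s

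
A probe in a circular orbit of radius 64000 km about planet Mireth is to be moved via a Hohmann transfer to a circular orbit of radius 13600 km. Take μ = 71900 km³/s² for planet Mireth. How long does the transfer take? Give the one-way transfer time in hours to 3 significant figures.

t = 24.9 hours

Semi-major axis of the transfer orbit: a_t = (64000 + 13600)/2 = 38800 km.
By Kepler's third law the transfer-orbit period is T = 2π√(a_t³/μ), so t = T/2 = 89540 s.
Converting: 89540 s ÷ 3600 s/hour = 24.9 hours.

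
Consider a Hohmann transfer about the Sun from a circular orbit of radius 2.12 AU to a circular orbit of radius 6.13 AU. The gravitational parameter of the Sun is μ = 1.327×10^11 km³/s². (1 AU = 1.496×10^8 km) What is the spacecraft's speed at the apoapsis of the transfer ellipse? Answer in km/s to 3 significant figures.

In km: r₁ = 2.12 × 1.496×10^8 = 3.17152×10^8 km; r₂ = 6.13 × 1.496×10^8 = 9.17048×10^8 km.
Transfer-ellipse semi-major axis a_t = (r₁ + r₂)/2 = (3.17152×10^8 + 9.17048×10^8)/2 = 6.171×10^8 km.
At apoapsis, r = 9.17048×10^8 km.
Applying v² = μ(2/r − 1/a_t): v = 8.624 km/s.

v = 8.62 km/s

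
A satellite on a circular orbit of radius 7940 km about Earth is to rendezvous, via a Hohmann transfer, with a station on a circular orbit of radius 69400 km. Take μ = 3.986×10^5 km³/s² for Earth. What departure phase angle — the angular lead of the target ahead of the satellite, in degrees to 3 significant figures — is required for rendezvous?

φ = 105°

The Hohmann ellipse has a_t = (r₁ + r₂)/2 = 38670 km.
The half-period of the transfer ellipse is t = π√(a_t³/μ) = 37839 s.
Target angular speed ω₂ = √(μ/r₂³) = 3.4533×10^-5 rad/s.
Angle swept by the target during transfer: ω₂·t = 1.3067 rad = 74.87°.
The satellite traverses 180° on the transfer ellipse, so the target must lead by 180° − 74.87° = 105°.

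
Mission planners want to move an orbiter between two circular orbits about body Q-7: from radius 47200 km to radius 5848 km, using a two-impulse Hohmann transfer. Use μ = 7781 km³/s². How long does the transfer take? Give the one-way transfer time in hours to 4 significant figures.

Transfer-ellipse semi-major axis a_t = (r₁ + r₂)/2 = (47200 + 5848)/2 = 26524 km.
By Kepler's third law the transfer-orbit period is T = 2π√(a_t³/μ), so t = T/2 = 1.5385×10^5 s.
Converting: 1.5385×10^5 s ÷ 3600 s/hour = 42.74 hours.

t = 42.74 hours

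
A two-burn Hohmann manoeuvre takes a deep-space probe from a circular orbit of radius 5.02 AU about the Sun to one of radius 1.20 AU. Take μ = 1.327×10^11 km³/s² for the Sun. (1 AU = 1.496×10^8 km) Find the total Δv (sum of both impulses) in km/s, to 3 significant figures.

In km: r₁ = 5.02 × 1.496×10^8 = 7.50992×10^8 km; r₂ = 1.20 × 1.496×10^8 = 1.7952×10^8 km.
Semi-major axis of the transfer orbit: a_t = (7.50992×10^8 + 1.7952×10^8)/2 = 4.65256×10^8 km.
At r₁ the circular-orbit speed is v₁ = √(μ/r₁) = 13.293 km/s.
On the transfer ellipse at r₁, v² = μ(2/r − 1/a) gives v_a = √[μ(2/r₁ − 1/a_t)] = 8.2571 km/s.
First burn Δv₁ = |v_a − v₁| = 5.036 km/s.
Circular speed at r₂: v₂ = √(μ/r₂) = 27.188 km/s.
Transfer-orbit speed at r₂: v_p = √[μ(2/r₂ − 1/a_t)] = 34.542 km/s.
Second burn Δv₂ = |v₂ − v_p| = 7.354 km/s.
Total Δv = Δv₁ + Δv₂ = 12.39 km/s.

Δv = 12.4 km/s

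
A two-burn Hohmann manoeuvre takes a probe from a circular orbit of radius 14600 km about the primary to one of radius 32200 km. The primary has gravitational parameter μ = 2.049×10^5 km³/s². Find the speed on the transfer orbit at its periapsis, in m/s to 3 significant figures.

v = 4390 m/s

Semi-major axis of the transfer orbit: a_t = (14600 + 32200)/2 = 23400 km.
The periapsis of the transfer ellipse is at r = 14600 km.
From the vis-viva equation, v = √[μ(2/r − 1/a_t)] = 4.395 km/s.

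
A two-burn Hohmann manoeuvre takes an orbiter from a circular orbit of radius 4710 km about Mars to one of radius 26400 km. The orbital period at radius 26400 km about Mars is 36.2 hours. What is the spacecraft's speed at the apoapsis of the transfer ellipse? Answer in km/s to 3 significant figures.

v = 0.700 km/s

From Kepler's third law T² = 4π²r³/μ at r = 26400 km, T = 36.2 hours = 36.2 × 3600 s = 1.3032×10^5 s: μ = 4π²r³/T² = 42771.0 km³/s².
The Hohmann ellipse has a_t = (r₁ + r₂)/2 = 15555 km.
The apoapsis of the transfer ellipse is at r = 26400 km.
Vis-viva: v = √[μ(2/r − 1/a_t)] = √[42771.0 × (2/26400 − 1/15555)] = 0.7004 km/s.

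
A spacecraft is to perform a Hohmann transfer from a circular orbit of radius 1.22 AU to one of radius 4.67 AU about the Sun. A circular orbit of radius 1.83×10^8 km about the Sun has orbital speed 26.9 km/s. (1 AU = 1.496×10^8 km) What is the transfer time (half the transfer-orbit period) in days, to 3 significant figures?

t = 924 days

From the circular-orbit relation v² = μ/r at r = 1.83×10^8 km: μ = v²r = (26.9)² × 1.83×10^8 = 1.32421×10^11 km³/s².
In km: r₁ = 1.22 × 1.496×10^8 = 1.82512×10^8 km; r₂ = 4.67 × 1.496×10^8 = 6.98632×10^8 km.
Semi-major axis of the transfer orbit: a_t = (1.82512×10^8 + 6.98632×10^8)/2 = 4.40572×10^8 km.
Transfer time t = π√(a_t³/μ) = π√((4.40572×10^8)³ / 1.32421×10^11) = 7.984×10^7 s.
Converting: 7.984×10^7 s ÷ 86400 s/day = 924 days.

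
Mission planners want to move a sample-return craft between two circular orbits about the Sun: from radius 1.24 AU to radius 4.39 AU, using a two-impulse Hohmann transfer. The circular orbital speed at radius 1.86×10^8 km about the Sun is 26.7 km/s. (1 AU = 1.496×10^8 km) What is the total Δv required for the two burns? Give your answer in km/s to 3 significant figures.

Δv = 11.4 km/s

From the circular-orbit relation v² = μ/r at r = 1.86×10^8 km: μ = v²r = (26.7)² × 1.86×10^8 = 1.32598×10^11 km³/s².
In km: r₁ = 1.24 × 1.496×10^8 = 1.85504×10^8 km; r₂ = 4.39 × 1.496×10^8 = 6.56744×10^8 km.
Semi-major axis of the transfer orbit: a_t = (1.85504×10^8 + 6.56744×10^8)/2 = 4.21124×10^8 km.
At r₁ the circular-orbit speed is v₁ = √(μ/r₁) = 26.736 km/s.
On the transfer ellipse at r₁, vis-viva equation gives v_p = √[μ(2/r₁ − 1/a_t)] = 33.388 km/s.
First burn Δv₁ = |v_p − v₁| = 6.652 km/s.
At r₂, v₂ = √(μ/r₂) = 14.21 km/s.
Transfer-orbit speed at r₂: v_a = √[μ(2/r₂ − 1/a_t)] = 9.431 km/s.
Second burn Δv₂ = |v₂ − v_a| = 4.779 km/s.
Total Δv = Δv₁ + Δv₂ = 11.43 km/s.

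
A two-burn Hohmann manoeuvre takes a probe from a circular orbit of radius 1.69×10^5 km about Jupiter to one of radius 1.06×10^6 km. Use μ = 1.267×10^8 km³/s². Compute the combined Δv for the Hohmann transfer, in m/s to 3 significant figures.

Transfer-ellipse semi-major axis a_t = (r₁ + r₂)/2 = (1.690×10^5 + 1.060×10^6)/2 = 6.145×10^5 km.
At r₁ the circular-orbit speed is v₁ = √(μ/r₁) = 27.3807 km/s.
On the transfer ellipse at r₁, vis-viva equation gives v_p = √[μ(2/r₁ − 1/a_t)] = 35.9614 km/s.
First burn Δv₁ = |v_p − v₁| = 8.581 km/s.
At r₂, v₂ = √(μ/r₂) = 10.9329 km/s.
Transfer-orbit speed at r₂: v_a = √[μ(2/r₂ − 1/a_t)] = 5.73347 km/s.
Second burn Δv₂ = |v₂ − v_a| = 5.199 km/s.
Δv = Δv₁ + Δv₂ = 8.581 + 5.199 = 13.78 km/s.

Δv = 13800 m/s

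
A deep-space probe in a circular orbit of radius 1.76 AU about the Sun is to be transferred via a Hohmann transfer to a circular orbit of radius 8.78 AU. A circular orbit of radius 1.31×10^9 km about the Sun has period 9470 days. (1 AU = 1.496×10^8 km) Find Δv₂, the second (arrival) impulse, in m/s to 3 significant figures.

From Kepler's third law T² = 4π²r³/μ at r = 1.31×10^9 km, T = 9470 days = 9470 × 86400 s = 8.18208×10^8 s: μ = 4π²r³/T² = 1.32570×10^11 km³/s².
In km: r₁ = 1.76 × 1.496×10^8 = 2.63296×10^8 km; r₂ = 8.78 × 1.496×10^8 = 1.313488×10^9 km.
Semi-major axis of the transfer orbit: a_t = (2.63296×10^8 + 1.313488×10^9)/2 = 7.88392×10^8 km.
On the circular orbit at r = 1.313488×10^9 km, v_c = √(μ/r) = 10.0464 km/s.
Vis-viva on the transfer ellipse at r = 1.313488×10^9 km gives v_t = √[μ(2/r − 1/a_t)] = 5.80579 km/s.
Δv₂ = |v_t − v_c| = |5.80579 − 10.0464| = 4.241 km/s.

Δv₂ = 4240 m/s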